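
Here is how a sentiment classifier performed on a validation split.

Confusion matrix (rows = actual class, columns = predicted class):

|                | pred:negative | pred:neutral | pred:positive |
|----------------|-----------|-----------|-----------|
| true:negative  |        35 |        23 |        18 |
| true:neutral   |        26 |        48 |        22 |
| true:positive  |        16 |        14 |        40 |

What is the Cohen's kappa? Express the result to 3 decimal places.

Observed agreement pₒ = trace/N = 123/242 = 0.5083
Expected agreement pₑ = Σ (rowᵢ·colᵢ)/N² = (76·77 + 96·85 + 70·80)/242² = 0.3349
κ = (pₒ − pₑ)/(1 − pₑ) = (0.5083 − 0.3349)/(1 − 0.3349) = 0.261

0.261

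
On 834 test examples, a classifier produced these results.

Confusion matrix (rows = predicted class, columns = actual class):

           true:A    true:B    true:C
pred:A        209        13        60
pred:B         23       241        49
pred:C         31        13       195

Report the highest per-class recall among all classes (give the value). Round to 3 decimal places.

0.903

Per-class recall (TP/(TP+FN)):
  A: TP=209, FN=23+31=54 → 209/263 = 0.7947
  B: TP=241, FN=13+13=26 → 241/267 = 0.9026
  C: TP=195, FN=60+49=109 → 195/304 = 0.6414
Highest is class 'B' with recall = 0.903.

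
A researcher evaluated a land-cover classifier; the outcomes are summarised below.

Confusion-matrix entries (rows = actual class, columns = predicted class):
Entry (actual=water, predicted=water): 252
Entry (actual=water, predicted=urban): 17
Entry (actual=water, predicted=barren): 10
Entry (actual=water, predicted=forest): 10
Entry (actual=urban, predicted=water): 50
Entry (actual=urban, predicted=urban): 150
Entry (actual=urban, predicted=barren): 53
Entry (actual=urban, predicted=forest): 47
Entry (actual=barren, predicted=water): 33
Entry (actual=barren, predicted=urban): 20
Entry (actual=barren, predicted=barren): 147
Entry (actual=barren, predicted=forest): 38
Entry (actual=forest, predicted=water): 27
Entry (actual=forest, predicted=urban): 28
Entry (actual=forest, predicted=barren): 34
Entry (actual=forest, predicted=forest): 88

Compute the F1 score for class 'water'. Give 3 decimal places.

0.774

One-vs-rest for 'water': TP = diagonal; FP = other classes predicted 'water'; FN = 'water' predicted as other.
F1 score = 2·TP/(2·TP+FP+FN).
water: TP=252, FP=50+33+27=110, FN=17+10+10=37 → 504/651 = 0.7742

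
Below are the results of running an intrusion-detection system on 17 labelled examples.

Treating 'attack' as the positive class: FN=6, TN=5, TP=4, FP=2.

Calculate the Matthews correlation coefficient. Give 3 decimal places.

MCC = (TP·TN − FP·FN) / √((TP+FP)(TP+FN)(TN+FP)(TN+FN))
Numerator = 4·5 − 2·6 = 8
Denominator = √(6·10·7·11) = √4620 = 67.9706
MCC = 8 / 67.9706 = 0.118

0.118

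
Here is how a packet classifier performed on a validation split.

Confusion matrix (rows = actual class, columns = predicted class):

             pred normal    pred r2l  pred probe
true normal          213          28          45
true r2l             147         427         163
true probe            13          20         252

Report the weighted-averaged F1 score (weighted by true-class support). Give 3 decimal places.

0.686

Per-class F1 score (2·TP/(2·TP+FP+FN)):
  normal: TP=213, FP=147+13=160, FN=28+45=73 → 426/659 = 0.6464
  r2l: TP=427, FP=28+20=48, FN=147+163=310 → 854/1212 = 0.7046
  probe: TP=252, FP=45+163=208, FN=13+20=33 → 504/745 = 0.6765
Weighted-F1 score = Σ (supportᵢ/N)·F1 scoreᵢ with N=1308: (286/1308)·0.6464 + (737/1308)·0.7046 + (285/1308)·0.6765 = 0.686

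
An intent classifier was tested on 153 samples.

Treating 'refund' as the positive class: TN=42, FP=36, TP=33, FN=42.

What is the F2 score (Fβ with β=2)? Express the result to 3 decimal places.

Fβ = (1+β²)·TP / ((1+β²)·TP + β²·FN + FP), with β²=4
= 5·33 / (5·33 + 4·42 + 36) = 0.447

0.447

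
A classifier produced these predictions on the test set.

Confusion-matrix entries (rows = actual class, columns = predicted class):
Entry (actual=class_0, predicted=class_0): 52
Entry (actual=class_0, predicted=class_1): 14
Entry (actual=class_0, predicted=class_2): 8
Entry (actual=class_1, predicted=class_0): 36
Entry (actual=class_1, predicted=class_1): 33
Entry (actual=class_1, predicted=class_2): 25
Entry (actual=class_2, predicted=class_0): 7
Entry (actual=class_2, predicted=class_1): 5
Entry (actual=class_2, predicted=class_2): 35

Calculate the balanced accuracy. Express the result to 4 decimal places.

0.5995

Balanced accuracy = mean of per-class recall.
  class_0: recall = 52/74 = 0.70270
  class_1: recall = 33/94 = 0.35106
  class_2: recall = 35/47 = 0.74468
Mean = (0.70270 + 0.35106 + 0.74468) / 3 = 0.5995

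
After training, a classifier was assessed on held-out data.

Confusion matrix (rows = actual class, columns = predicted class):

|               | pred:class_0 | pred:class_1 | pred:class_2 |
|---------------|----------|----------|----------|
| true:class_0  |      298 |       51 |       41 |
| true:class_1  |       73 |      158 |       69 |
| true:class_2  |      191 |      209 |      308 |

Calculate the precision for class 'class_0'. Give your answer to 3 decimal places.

precision = TP/(TP+FP).
class_0: TP=298, FP=73+191=264 → 298/562 = 0.5302

0.530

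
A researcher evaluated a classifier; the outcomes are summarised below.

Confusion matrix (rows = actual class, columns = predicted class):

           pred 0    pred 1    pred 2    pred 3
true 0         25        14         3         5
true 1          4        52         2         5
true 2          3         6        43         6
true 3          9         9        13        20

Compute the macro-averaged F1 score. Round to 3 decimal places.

Per-class F1 score (2·TP/(2·TP+FP+FN)):
  0: TP=25, FP=4+3+9=16, FN=14+3+5=22 → 50/88 = 0.5682
  1: TP=52, FP=14+6+9=29, FN=4+2+5=11 → 104/144 = 0.7222
  2: TP=43, FP=3+2+13=18, FN=3+6+6=15 → 86/119 = 0.7227
  3: TP=20, FP=5+5+6=16, FN=9+9+13=31 → 40/87 = 0.4598
Macro-F1 score = mean = (0.5682 + 0.7222 + 0.7227 + 0.4598) / 4 = 0.618

0.618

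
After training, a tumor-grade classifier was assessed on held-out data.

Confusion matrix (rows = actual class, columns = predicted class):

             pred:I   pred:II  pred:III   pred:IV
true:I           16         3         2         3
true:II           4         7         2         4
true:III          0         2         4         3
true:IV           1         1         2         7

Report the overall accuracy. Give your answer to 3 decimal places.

Accuracy = trace / total = (16+7+4+7=34) / 61 = 34/61 = 0.557

0.557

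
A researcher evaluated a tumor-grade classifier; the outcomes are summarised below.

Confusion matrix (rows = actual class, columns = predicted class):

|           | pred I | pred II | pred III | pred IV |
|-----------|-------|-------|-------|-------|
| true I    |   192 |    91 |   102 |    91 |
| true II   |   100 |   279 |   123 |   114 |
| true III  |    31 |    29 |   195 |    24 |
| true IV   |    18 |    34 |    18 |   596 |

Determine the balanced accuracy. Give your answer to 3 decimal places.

Balanced accuracy = mean of per-class recall.
  I: recall = 192/476 = 0.4034
  II: recall = 279/616 = 0.4529
  III: recall = 195/279 = 0.6989
  IV: recall = 596/666 = 0.8949
Mean = (0.4034 + 0.4529 + 0.6989 + 0.8949) / 4 = 0.613

0.613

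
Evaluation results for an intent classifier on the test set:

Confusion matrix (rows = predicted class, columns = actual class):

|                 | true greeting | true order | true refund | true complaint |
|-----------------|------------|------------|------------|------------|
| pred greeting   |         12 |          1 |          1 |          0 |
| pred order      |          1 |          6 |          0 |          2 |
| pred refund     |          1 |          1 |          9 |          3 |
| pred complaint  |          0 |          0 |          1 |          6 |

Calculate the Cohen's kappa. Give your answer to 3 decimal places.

0.663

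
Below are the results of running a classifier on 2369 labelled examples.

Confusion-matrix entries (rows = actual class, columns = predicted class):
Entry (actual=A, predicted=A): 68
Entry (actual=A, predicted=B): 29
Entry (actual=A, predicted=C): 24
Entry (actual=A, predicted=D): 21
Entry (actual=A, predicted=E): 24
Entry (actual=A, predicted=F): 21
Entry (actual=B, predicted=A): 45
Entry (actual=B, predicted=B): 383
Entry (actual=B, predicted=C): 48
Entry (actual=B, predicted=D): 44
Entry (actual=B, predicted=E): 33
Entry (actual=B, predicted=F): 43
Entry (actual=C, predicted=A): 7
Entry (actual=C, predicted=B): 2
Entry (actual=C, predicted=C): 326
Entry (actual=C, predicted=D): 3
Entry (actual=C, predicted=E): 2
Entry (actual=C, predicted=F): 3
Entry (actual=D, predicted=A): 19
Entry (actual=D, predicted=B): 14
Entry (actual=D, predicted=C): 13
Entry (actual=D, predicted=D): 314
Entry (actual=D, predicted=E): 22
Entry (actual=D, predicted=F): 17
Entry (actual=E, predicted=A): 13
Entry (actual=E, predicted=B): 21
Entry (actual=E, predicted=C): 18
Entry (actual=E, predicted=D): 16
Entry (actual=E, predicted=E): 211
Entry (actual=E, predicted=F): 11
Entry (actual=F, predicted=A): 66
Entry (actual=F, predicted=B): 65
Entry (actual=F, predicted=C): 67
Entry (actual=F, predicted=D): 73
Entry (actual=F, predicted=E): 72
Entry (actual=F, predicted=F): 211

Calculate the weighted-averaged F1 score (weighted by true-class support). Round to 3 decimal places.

0.628

Per-class F1 score (2·TP/(2·TP+FP+FN)):
  A: TP=68, FP=45+7+19+13+66=150, FN=29+24+21+24+21=119 → 136/405 = 0.3358
  B: TP=383, FP=29+2+14+21+65=131, FN=45+48+44+33+43=213 → 766/1110 = 0.6901
  C: TP=326, FP=24+48+13+18+67=170, FN=7+2+3+2+3=17 → 652/839 = 0.7771
  D: TP=314, FP=21+44+3+16+73=157, FN=19+14+13+22+17=85 → 628/870 = 0.7218
  E: TP=211, FP=24+33+2+22+72=153, FN=13+21+18+16+11=79 → 422/654 = 0.6453
  F: TP=211, FP=21+43+3+17+11=95, FN=66+65+67+73+72=343 → 422/860 = 0.4907
Weighted-F1 score = Σ (supportᵢ/N)·F1 scoreᵢ with N=2369: (187/2369)·0.3358 + (596/2369)·0.6901 + (343/2369)·0.7771 + (399/2369)·0.7218 + (290/2369)·0.6453 + (554/2369)·0.4907 = 0.628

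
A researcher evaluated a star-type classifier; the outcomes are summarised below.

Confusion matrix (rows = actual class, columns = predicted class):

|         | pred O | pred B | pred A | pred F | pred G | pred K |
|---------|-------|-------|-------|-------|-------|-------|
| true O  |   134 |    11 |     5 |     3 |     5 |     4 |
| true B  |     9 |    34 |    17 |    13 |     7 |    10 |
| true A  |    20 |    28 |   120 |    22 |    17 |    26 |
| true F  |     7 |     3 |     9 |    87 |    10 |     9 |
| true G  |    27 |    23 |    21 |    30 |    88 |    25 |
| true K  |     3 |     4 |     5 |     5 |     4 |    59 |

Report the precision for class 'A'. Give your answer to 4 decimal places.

One-vs-rest for 'A': TP = diagonal; FP = other classes predicted 'A'; FN = 'A' predicted as other.
precision = TP/(TP+FP).
A: TP=120, FP=5+17+9+21+5=57 → 120/177 = 0.67797

0.6780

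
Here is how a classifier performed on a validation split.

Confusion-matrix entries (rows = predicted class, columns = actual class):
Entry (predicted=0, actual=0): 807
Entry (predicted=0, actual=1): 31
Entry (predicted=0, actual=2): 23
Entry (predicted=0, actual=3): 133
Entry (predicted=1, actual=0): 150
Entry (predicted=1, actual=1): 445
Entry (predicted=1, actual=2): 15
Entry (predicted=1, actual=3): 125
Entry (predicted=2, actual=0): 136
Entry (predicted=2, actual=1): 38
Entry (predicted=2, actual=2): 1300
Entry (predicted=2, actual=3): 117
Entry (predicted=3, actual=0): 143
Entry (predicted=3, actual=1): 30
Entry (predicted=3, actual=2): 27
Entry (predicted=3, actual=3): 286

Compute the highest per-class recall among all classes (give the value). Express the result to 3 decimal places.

Per-class recall (TP/(TP+FN)):
  0: TP=807, FN=150+136+143=429 → 807/1236 = 0.6529
  1: TP=445, FN=31+38+30=99 → 445/544 = 0.8180
  2: TP=1300, FN=23+15+27=65 → 1300/1365 = 0.9524
  3: TP=286, FN=133+125+117=375 → 286/661 = 0.4327
Highest is class '2' with recall = 0.952.

0.952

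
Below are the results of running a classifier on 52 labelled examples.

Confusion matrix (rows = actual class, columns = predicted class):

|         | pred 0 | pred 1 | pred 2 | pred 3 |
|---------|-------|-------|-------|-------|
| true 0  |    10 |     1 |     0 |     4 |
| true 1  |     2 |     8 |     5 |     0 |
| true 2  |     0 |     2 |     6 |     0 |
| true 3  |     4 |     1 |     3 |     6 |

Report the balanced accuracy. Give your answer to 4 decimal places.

Balanced accuracy = mean of per-class recall.
  0: recall = 10/15 = 0.66667
  1: recall = 8/15 = 0.53333
  2: recall = 6/8 = 0.75000
  3: recall = 6/14 = 0.42857
Mean = (0.66667 + 0.53333 + 0.75000 + 0.42857) / 4 = 0.5946

0.5946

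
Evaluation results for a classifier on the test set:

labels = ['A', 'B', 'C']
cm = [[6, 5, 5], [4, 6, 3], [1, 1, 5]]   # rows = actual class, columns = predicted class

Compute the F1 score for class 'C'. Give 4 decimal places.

One-vs-rest for 'C': TP = diagonal; FP = other classes predicted 'C'; FN = 'C' predicted as other.
F1 score = 2·TP/(2·TP+FP+FN).
C: TP=5, FP=5+3=8, FN=1+1=2 → 10/20 = 0.50000

0.5000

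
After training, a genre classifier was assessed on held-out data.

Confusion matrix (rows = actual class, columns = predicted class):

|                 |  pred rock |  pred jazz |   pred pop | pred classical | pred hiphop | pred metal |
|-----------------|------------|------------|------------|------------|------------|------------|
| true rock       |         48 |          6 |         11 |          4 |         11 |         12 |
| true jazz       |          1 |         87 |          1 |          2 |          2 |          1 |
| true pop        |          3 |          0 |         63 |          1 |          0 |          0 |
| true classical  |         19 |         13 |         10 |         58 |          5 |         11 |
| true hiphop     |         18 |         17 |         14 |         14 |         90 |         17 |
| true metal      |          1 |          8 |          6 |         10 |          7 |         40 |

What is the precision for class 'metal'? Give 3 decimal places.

Treat 'metal' as positive and all other classes as negative.
precision = TP/(TP+FP).
metal: TP=40, FP=12+1+0+11+17=41 → 40/81 = 0.4938

0.494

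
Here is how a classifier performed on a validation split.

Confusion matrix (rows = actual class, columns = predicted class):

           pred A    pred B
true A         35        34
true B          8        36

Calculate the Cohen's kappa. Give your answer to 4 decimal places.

0.2940

Observed agreement pₒ = trace/N = 71/113 = 0.62832
Expected agreement pₑ = Σ (rowᵢ·colᵢ)/N² = (69·43 + 44·70)/113² = 0.47357
κ = (pₒ − pₑ)/(1 − pₑ) = (0.62832 − 0.47357)/(1 − 0.47357) = 0.2940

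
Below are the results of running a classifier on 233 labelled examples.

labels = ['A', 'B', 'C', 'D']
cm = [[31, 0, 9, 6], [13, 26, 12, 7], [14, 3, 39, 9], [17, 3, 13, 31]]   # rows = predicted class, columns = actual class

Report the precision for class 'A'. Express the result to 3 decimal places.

0.674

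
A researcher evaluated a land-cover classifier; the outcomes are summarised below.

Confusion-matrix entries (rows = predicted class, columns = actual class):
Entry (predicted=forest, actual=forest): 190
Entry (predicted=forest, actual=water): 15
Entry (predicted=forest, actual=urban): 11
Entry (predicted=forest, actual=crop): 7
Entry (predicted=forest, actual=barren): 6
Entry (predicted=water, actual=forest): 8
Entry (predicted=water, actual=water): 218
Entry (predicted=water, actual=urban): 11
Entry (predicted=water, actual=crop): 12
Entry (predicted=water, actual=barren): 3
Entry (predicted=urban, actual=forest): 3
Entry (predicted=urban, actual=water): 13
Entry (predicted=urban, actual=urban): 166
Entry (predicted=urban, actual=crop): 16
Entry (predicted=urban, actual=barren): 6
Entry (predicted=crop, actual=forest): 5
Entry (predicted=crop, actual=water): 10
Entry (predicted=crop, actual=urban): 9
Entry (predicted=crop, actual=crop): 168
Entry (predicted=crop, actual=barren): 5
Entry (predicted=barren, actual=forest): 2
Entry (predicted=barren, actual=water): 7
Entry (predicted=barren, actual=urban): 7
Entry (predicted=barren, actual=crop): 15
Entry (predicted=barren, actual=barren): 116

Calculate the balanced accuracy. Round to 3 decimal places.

0.836

Balanced accuracy = mean of per-class recall.
  forest: recall = 190/208 = 0.9135
  water: recall = 218/263 = 0.8289
  urban: recall = 166/204 = 0.8137
  crop: recall = 168/218 = 0.7706
  barren: recall = 116/136 = 0.8529
Mean = (0.9135 + 0.8289 + 0.8137 + 0.7706 + 0.8529) / 5 = 0.836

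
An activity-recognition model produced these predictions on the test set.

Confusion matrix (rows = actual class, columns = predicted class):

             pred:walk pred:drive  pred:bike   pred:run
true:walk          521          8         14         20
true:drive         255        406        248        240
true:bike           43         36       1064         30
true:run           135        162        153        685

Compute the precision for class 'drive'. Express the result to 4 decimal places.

0.6634

Take TP from the diagonal, FP from the rest of the 'drive' prediction marginal, FN from the rest of the 'drive' actual marginal.
precision = TP/(TP+FP).
drive: TP=406, FP=8+36+162=206 → 406/612 = 0.66340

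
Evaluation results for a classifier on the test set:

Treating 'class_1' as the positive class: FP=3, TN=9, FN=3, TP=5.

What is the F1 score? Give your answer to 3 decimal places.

Precision = TP/(TP+FP) = 5/8 = 0.6250
Recall = TP/(TP+FN) = 5/8 = 0.6250
F1 = 2·TP/(2·TP+FP+FN) = 10/16 = 0.625

0.625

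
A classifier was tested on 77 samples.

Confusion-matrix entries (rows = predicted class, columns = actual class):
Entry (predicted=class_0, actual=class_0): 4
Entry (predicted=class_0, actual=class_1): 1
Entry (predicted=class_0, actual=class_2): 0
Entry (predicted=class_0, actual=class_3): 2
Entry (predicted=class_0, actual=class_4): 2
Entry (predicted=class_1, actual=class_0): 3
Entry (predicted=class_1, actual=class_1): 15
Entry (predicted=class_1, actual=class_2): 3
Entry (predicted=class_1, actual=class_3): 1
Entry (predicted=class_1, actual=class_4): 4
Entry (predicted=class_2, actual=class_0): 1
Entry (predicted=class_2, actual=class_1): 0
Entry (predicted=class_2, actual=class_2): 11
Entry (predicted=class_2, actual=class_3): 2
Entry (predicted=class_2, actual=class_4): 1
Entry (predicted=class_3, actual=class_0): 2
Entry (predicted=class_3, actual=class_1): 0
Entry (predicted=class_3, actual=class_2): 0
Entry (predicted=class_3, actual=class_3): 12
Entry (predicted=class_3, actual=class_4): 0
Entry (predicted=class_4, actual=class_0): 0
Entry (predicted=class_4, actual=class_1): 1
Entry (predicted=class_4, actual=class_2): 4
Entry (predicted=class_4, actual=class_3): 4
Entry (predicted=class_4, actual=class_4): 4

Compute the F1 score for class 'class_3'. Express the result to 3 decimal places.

0.686

Treat 'class_3' as positive and all other classes as negative.
F1 score = 2·TP/(2·TP+FP+FN).
class_3: TP=12, FP=2+0+0+0=2, FN=2+1+2+4=9 → 24/35 = 0.6857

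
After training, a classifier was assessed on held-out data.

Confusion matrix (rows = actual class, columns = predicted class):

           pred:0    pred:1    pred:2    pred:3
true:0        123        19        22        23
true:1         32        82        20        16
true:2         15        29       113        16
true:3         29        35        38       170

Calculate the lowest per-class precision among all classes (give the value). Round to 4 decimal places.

0.4970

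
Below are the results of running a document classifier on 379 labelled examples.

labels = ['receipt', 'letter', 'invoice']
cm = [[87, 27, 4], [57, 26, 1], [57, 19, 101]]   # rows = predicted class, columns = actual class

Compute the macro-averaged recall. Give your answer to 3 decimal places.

Per-class recall (TP/(TP+FN)):
  receipt: TP=87, FN=57+57=114 → 87/201 = 0.4328
  letter: TP=26, FN=27+19=46 → 26/72 = 0.3611
  invoice: TP=101, FN=4+1=5 → 101/106 = 0.9528
Macro-recall = mean = (0.4328 + 0.3611 + 0.9528) / 3 = 0.582

0.582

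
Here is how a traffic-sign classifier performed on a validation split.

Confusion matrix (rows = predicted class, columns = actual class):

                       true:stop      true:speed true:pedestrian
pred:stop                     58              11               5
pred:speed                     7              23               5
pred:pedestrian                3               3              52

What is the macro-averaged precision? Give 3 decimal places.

0.779

Per-class precision (TP/(TP+FP)):
  stop: TP=58, FP=11+5=16 → 58/74 = 0.7838
  speed: TP=23, FP=7+5=12 → 23/35 = 0.6571
  pedestrian: TP=52, FP=3+3=6 → 52/58 = 0.8966
Macro-precision = mean = (0.7838 + 0.6571 + 0.8966) / 3 = 0.779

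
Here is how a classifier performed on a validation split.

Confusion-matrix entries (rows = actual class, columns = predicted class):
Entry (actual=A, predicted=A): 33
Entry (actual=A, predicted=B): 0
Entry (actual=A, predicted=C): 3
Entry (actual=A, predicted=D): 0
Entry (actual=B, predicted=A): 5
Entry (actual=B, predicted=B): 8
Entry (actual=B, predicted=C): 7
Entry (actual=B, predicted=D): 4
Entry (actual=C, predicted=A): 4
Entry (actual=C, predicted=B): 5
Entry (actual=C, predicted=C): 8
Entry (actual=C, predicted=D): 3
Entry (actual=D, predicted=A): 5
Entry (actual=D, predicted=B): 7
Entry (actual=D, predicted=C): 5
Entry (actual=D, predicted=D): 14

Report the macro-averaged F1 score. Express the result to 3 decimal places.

0.517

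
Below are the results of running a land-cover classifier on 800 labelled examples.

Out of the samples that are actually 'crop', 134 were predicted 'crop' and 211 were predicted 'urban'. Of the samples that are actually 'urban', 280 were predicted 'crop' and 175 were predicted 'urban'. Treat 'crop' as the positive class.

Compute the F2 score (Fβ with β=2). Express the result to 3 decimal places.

0.373

Fβ = (1+β²)·TP / ((1+β²)·TP + β²·FN + FP), with β²=4
= 5·134 / (5·134 + 4·211 + 280) = 0.373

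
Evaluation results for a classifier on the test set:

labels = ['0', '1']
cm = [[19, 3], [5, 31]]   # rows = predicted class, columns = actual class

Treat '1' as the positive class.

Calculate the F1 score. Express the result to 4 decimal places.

Precision = TP/(TP+FP) = 31/36 = 0.8611
Recall = TP/(TP+FN) = 31/34 = 0.9118
F1 = 2·TP/(2·TP+FP+FN) = 62/70 = 0.8857

0.8857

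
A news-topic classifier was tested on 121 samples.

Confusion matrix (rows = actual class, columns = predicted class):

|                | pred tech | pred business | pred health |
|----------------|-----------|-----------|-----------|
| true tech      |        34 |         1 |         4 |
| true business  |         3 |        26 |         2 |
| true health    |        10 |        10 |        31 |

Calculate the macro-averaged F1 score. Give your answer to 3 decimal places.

Per-class F1 score (2·TP/(2·TP+FP+FN)):
  tech: TP=34, FP=3+10=13, FN=1+4=5 → 68/86 = 0.7907
  business: TP=26, FP=1+10=11, FN=3+2=5 → 52/68 = 0.7647
  health: TP=31, FP=4+2=6, FN=10+10=20 → 62/88 = 0.7045
Macro-F1 score = mean = (0.7907 + 0.7647 + 0.7045) / 3 = 0.753

0.753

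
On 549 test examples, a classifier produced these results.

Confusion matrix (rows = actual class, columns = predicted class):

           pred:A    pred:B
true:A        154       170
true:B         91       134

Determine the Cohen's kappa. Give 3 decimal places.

Observed agreement pₒ = trace/N = 288/549 = 0.5246
Expected agreement pₑ = Σ (rowᵢ·colᵢ)/N² = (324·245 + 225·304)/549² = 0.4903
κ = (pₒ − pₑ)/(1 − pₑ) = (0.5246 − 0.4903)/(1 − 0.4903) = 0.067

0.067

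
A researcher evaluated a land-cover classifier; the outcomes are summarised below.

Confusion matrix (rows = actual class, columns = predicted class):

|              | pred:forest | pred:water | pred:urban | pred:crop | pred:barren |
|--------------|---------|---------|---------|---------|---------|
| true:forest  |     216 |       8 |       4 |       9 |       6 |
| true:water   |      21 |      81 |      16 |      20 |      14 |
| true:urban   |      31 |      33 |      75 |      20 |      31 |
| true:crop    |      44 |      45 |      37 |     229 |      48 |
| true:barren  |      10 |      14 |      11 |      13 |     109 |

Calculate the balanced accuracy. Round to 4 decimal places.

Balanced accuracy = mean of per-class recall.
  forest: recall = 216/243 = 0.88889
  water: recall = 81/152 = 0.53289
  urban: recall = 75/190 = 0.39474
  crop: recall = 229/403 = 0.56824
  barren: recall = 109/157 = 0.69427
Mean = (0.88889 + 0.53289 + 0.39474 + 0.56824 + 0.69427) / 5 = 0.6158

0.6158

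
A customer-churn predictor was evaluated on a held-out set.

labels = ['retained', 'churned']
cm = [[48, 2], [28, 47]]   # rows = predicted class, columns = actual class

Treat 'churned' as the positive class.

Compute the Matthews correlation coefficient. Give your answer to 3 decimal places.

MCC = (TP·TN − FP·FN) / √((TP+FP)(TP+FN)(TN+FP)(TN+FN))
Numerator = 47·48 − 28·2 = 2200
Denominator = √(75·49·76·50) = √13965000 = 3736.9774
MCC = 2200 / 3736.9774 = 0.589

0.589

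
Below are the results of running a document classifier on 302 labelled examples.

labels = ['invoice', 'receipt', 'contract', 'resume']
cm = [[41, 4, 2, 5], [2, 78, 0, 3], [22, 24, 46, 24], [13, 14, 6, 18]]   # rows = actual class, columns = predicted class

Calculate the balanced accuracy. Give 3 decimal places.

Balanced accuracy = mean of per-class recall.
  invoice: recall = 41/52 = 0.7885
  receipt: recall = 78/83 = 0.9398
  contract: recall = 46/116 = 0.3966
  resume: recall = 18/51 = 0.3529
Mean = (0.7885 + 0.9398 + 0.3966 + 0.3529) / 4 = 0.619

0.619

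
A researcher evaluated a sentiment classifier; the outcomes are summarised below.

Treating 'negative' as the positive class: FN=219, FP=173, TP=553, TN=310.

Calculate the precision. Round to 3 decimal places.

0.762

Precision = TP/(TP+FP) = 553/(553+173) = 553/726 = 0.762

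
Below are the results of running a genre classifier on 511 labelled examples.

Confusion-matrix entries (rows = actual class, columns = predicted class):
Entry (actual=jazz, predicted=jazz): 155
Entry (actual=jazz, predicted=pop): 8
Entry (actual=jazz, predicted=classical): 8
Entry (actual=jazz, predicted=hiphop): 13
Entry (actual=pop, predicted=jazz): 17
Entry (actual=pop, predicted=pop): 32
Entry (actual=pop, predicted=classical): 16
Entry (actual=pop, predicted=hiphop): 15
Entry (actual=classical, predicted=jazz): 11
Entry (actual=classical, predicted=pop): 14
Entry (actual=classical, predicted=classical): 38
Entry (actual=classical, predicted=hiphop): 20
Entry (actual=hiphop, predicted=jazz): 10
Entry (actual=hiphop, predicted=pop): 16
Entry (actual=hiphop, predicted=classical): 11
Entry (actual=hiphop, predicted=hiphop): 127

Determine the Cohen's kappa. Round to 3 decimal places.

Observed agreement pₒ = trace/N = 352/511 = 0.6888
Expected agreement pₑ = Σ (rowᵢ·colᵢ)/N² = (184·193 + 80·70 + 83·73 + 164·175)/511² = 0.2906
κ = (pₒ − pₑ)/(1 − pₑ) = (0.6888 − 0.2906)/(1 − 0.2906) = 0.561

0.561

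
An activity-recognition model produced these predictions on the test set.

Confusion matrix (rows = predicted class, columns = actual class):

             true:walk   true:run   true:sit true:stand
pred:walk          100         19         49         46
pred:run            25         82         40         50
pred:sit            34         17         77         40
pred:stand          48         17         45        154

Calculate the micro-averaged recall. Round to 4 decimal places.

Micro-averaging pools counts across classes: ΣTP=413, ΣFP=430, ΣFN=430.
Micro-recall = TP/(TP+FN) on pooled counts = 0.4899 (equals overall accuracy in single-label multiclass).

0.4899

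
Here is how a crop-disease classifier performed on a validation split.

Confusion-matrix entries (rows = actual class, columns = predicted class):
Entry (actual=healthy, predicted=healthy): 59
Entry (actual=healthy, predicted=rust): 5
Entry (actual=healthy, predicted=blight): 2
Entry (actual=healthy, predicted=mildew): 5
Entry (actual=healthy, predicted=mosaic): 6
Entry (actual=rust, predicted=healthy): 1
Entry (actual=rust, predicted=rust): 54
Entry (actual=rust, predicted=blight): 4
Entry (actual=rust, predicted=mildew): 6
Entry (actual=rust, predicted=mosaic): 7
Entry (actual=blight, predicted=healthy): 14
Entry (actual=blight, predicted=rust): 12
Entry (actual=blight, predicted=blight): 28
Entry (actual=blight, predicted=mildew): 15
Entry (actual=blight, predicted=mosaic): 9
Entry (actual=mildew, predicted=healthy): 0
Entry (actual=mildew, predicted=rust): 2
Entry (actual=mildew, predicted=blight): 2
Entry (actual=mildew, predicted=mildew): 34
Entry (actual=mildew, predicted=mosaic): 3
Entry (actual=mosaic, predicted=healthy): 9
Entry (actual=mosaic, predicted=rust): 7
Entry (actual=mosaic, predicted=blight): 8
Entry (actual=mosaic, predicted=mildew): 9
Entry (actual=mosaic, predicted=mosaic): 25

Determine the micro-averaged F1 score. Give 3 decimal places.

Micro-averaging pools counts across classes: ΣTP=200, ΣFP=126, ΣFN=126.
Micro-F1 score = 2·TP/(2·TP+FP+FN) on pooled counts = 0.613 (equals overall accuracy in single-label multiclass).

0.613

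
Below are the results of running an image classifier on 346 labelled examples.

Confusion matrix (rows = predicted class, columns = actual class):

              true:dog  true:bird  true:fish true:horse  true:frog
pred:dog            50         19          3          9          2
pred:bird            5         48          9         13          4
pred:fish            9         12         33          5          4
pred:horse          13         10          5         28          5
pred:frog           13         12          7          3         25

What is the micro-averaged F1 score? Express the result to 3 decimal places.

0.532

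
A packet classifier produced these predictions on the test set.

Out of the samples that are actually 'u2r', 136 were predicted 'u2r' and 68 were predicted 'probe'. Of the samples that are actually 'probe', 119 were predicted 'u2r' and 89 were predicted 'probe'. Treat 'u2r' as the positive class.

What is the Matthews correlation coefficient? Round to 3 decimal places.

0.097

MCC = (TP·TN − FP·FN) / √((TP+FP)(TP+FN)(TN+FP)(TN+FN))
Numerator = 136·89 − 119·68 = 4012
Denominator = √(255·204·208·157) = √1698765120 = 41216.0784
MCC = 4012 / 41216.0784 = 0.097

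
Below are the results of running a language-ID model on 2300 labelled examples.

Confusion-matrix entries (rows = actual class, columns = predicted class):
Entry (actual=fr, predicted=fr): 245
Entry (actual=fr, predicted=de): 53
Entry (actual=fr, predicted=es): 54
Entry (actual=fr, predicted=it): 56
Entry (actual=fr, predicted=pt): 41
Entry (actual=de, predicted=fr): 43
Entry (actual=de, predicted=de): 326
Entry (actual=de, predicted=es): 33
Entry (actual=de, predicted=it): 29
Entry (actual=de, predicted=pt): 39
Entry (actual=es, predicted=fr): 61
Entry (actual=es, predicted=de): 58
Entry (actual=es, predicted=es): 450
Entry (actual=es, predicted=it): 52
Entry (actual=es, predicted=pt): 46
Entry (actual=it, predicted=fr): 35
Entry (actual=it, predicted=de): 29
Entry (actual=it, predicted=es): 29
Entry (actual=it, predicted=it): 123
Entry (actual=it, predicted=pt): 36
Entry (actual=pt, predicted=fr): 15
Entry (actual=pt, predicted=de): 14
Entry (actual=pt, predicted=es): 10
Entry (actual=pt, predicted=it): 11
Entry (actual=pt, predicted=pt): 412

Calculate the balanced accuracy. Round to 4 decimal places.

0.6588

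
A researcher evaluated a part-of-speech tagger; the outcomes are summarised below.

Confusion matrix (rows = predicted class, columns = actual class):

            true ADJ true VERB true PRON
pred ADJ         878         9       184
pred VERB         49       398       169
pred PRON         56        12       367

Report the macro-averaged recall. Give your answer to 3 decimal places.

Per-class recall (TP/(TP+FN)):
  ADJ: TP=878, FN=49+56=105 → 878/983 = 0.8932
  VERB: TP=398, FN=9+12=21 → 398/419 = 0.9499
  PRON: TP=367, FN=184+169=353 → 367/720 = 0.5097
Macro-recall = mean = (0.8932 + 0.9499 + 0.5097) / 3 = 0.784

0.784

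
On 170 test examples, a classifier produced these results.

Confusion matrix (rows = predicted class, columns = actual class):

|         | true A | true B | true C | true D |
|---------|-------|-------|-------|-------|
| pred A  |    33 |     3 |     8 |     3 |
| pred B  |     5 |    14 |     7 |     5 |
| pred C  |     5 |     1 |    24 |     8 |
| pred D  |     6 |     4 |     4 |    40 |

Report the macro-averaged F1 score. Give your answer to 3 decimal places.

0.634

Per-class F1 score (2·TP/(2·TP+FP+FN)):
  A: TP=33, FP=3+8+3=14, FN=5+5+6=16 → 66/96 = 0.6875
  B: TP=14, FP=5+7+5=17, FN=3+1+4=8 → 28/53 = 0.5283
  C: TP=24, FP=5+1+8=14, FN=8+7+4=19 → 48/81 = 0.5926
  D: TP=40, FP=6+4+4=14, FN=3+5+8=16 → 80/110 = 0.7273
Macro-F1 score = mean = (0.6875 + 0.5283 + 0.5926 + 0.7273) / 4 = 0.634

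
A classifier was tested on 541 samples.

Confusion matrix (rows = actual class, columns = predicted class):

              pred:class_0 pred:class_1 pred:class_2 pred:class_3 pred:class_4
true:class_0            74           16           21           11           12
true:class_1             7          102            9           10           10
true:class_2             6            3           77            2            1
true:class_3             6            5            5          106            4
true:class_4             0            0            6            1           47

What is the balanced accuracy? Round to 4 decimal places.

0.7736

Balanced accuracy = mean of per-class recall.
  class_0: recall = 74/134 = 0.55224
  class_1: recall = 102/138 = 0.73913
  class_2: recall = 77/89 = 0.86517
  class_3: recall = 106/126 = 0.84127
  class_4: recall = 47/54 = 0.87037
Mean = (0.55224 + 0.73913 + 0.86517 + 0.84127 + 0.87037) / 5 = 0.7736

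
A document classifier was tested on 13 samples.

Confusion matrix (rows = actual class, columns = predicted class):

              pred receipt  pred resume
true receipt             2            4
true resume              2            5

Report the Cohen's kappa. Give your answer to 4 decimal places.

0.0488

Observed agreement pₒ = trace/N = 7/13 = 0.53846
Expected agreement pₑ = Σ (rowᵢ·colᵢ)/N² = (6·4 + 7·9)/13² = 0.51479
κ = (pₒ − pₑ)/(1 − pₑ) = (0.53846 − 0.51479)/(1 − 0.51479) = 0.0488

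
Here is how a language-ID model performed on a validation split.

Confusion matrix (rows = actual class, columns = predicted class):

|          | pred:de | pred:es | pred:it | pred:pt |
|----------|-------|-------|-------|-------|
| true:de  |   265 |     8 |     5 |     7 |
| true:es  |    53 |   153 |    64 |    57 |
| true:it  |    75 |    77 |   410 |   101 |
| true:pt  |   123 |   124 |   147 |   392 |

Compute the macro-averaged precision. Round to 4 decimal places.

Per-class precision (TP/(TP+FP)):
  de: TP=265, FP=53+75+123=251 → 265/516 = 0.51357
  es: TP=153, FP=8+77+124=209 → 153/362 = 0.42265
  it: TP=410, FP=5+64+147=216 → 410/626 = 0.65495
  pt: TP=392, FP=7+57+101=165 → 392/557 = 0.70377
Macro-precision = mean = (0.51357 + 0.42265 + 0.65495 + 0.70377) / 4 = 0.5737

0.5737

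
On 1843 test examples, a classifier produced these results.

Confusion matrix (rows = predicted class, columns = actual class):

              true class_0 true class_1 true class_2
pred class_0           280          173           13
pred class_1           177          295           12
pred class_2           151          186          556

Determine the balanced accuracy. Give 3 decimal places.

Balanced accuracy = mean of per-class recall.
  class_0: recall = 280/608 = 0.4605
  class_1: recall = 295/654 = 0.4511
  class_2: recall = 556/581 = 0.9570
Mean = (0.4605 + 0.4511 + 0.9570) / 3 = 0.623

0.623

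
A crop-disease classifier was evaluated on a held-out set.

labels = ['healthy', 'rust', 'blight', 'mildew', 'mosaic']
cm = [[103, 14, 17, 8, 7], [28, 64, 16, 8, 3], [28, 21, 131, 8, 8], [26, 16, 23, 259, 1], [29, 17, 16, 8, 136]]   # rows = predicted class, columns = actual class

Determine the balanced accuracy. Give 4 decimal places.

0.6758

Balanced accuracy = mean of per-class recall.
  healthy: recall = 103/214 = 0.48131
  rust: recall = 64/132 = 0.48485
  blight: recall = 131/203 = 0.64532
  mildew: recall = 259/291 = 0.89003
  mosaic: recall = 136/155 = 0.87742
Mean = (0.48131 + 0.48485 + 0.64532 + 0.89003 + 0.87742) / 5 = 0.6758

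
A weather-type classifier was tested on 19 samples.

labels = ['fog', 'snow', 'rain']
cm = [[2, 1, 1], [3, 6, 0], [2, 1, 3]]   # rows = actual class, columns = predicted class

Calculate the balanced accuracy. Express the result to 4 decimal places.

0.5556

Balanced accuracy = mean of per-class recall.
  fog: recall = 2/4 = 0.50000
  snow: recall = 6/9 = 0.66667
  rain: recall = 3/6 = 0.50000
Mean = (0.50000 + 0.66667 + 0.50000) / 3 = 0.5556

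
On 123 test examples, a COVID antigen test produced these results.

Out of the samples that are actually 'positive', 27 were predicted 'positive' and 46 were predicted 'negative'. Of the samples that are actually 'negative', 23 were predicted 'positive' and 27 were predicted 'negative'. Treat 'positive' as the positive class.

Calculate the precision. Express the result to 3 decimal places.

0.540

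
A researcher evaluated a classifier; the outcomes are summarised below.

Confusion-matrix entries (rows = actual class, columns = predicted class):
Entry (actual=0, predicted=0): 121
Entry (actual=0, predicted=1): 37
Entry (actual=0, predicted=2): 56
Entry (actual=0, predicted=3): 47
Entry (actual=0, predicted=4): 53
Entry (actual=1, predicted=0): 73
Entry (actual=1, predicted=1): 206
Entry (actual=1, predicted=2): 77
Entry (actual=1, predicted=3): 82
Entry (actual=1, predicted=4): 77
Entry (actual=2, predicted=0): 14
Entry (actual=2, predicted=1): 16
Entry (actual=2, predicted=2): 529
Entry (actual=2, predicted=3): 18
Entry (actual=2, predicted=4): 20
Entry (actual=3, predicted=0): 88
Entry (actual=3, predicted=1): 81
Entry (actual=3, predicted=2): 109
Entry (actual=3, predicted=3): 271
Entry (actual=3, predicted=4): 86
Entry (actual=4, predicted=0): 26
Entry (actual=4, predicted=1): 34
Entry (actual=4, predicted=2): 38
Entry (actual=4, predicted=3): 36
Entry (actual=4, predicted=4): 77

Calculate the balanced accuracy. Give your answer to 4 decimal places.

0.4926

Balanced accuracy = mean of per-class recall.
  0: recall = 121/314 = 0.38535
  1: recall = 206/515 = 0.40000
  2: recall = 529/597 = 0.88610
  3: recall = 271/635 = 0.42677
  4: recall = 77/211 = 0.36493
Mean = (0.38535 + 0.40000 + 0.88610 + 0.42677 + 0.36493) / 5 = 0.4926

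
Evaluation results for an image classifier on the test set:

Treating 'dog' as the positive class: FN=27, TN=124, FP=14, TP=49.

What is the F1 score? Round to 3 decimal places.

0.705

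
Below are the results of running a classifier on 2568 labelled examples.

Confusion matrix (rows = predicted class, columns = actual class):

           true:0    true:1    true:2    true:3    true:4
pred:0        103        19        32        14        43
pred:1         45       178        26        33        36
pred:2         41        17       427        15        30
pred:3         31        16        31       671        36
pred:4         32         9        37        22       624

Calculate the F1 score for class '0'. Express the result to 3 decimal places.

Take TP from the diagonal, FP from the rest of the '0' prediction marginal, FN from the rest of the '0' actual marginal.
F1 score = 2·TP/(2·TP+FP+FN).
0: TP=103, FP=19+32+14+43=108, FN=45+41+31+32=149 → 206/463 = 0.4449

0.445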